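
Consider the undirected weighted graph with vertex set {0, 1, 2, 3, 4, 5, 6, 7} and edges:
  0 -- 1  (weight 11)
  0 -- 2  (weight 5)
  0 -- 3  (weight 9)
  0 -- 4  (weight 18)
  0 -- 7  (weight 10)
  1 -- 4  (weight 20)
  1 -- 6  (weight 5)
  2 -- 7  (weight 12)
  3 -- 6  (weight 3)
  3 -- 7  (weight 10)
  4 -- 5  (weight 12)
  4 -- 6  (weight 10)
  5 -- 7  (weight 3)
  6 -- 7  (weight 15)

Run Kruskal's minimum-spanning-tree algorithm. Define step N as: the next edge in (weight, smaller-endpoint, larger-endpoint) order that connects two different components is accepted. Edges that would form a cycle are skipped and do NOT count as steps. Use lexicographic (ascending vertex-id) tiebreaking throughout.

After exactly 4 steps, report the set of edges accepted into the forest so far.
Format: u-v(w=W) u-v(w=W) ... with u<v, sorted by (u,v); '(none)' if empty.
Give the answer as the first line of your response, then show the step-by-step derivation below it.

0-2(w=5) 1-6(w=5) 3-6(w=3) 5-7(w=3)

step 1: add edge 3-6 (w=3); MST = {3-6(w=3)}
step 2: add edge 5-7 (w=3); MST = {3-6(w=3) 5-7(w=3)}
step 3: add edge 0-2 (w=5); MST = {0-2(w=5) 3-6(w=3) 5-7(w=3)}
step 4: add edge 1-6 (w=5); MST = {0-2(w=5) 1-6(w=5) 3-6(w=3) 5-7(w=3)}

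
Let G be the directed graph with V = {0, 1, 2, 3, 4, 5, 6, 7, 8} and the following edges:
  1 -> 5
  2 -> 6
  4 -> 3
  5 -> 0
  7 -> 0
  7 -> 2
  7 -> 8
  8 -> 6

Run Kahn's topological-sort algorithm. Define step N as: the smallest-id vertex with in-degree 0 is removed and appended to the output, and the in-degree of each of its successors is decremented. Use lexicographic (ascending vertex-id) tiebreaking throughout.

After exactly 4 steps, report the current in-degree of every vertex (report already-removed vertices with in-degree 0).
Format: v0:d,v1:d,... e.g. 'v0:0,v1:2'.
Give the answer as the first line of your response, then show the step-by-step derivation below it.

v0:1,v1:0,v2:1,v3:0,v4:0,v5:0,v6:2,v7:0,v8:1

step 1: output 1; order=[1]; indeg=(2,0,1,1,0,0,2,0,1)
step 2: output 4; order=[1,4]; indeg=(2,0,1,0,0,0,2,0,1)
step 3: output 3; order=[1,4,3]; indeg=(2,0,1,0,0,0,2,0,1)
step 4: output 5; order=[1,4,3,5]; indeg=(1,0,1,0,0,0,2,0,1)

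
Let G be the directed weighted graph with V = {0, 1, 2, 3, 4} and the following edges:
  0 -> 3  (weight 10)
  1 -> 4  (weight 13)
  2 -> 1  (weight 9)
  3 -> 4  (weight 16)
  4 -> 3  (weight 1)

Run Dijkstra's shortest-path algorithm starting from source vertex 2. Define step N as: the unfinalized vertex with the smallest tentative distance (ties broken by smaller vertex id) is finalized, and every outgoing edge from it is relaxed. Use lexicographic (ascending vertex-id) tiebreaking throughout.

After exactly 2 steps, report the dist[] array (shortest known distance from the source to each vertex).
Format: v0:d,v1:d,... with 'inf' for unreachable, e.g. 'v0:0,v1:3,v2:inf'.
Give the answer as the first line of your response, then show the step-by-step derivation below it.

v0:inf,v1:9,v2:0,v3:inf,v4:22

step 1: dist = v0:inf,v1:9,v2:0,v3:inf,v4:inf
step 2: dist = v0:inf,v1:9,v2:0,v3:inf,v4:22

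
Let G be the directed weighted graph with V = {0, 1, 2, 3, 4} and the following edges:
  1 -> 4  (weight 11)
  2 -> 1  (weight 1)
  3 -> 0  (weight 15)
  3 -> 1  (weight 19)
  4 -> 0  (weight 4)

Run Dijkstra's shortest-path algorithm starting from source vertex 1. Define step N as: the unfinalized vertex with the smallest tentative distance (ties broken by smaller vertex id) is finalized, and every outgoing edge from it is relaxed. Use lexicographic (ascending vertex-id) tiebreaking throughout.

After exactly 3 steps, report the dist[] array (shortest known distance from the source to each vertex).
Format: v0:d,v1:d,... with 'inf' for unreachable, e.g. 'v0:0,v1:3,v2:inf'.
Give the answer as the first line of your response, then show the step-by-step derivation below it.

v0:15,v1:0,v2:inf,v3:inf,v4:11

step 1: dist = v0:inf,v1:0,v2:inf,v3:inf,v4:11
step 2: dist = v0:15,v1:0,v2:inf,v3:inf,v4:11
step 3: dist = v0:15,v1:0,v2:inf,v3:inf,v4:11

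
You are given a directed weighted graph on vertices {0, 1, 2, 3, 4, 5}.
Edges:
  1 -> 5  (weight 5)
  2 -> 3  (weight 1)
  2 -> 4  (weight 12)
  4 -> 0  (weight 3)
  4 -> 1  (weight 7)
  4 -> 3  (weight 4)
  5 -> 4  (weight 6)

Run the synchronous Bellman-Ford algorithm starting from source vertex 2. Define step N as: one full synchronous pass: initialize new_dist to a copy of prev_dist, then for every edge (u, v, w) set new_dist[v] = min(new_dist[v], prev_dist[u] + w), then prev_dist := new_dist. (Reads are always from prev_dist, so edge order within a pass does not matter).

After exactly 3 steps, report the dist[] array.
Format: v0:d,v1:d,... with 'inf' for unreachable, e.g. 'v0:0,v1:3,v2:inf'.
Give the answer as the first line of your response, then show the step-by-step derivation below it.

v0:15,v1:19,v2:0,v3:1,v4:12,v5:24

step 1: dist = v0:inf,v1:inf,v2:0,v3:1,v4:12,v5:inf
step 2: dist = v0:15,v1:19,v2:0,v3:1,v4:12,v5:inf
step 3: dist = v0:15,v1:19,v2:0,v3:1,v4:12,v5:24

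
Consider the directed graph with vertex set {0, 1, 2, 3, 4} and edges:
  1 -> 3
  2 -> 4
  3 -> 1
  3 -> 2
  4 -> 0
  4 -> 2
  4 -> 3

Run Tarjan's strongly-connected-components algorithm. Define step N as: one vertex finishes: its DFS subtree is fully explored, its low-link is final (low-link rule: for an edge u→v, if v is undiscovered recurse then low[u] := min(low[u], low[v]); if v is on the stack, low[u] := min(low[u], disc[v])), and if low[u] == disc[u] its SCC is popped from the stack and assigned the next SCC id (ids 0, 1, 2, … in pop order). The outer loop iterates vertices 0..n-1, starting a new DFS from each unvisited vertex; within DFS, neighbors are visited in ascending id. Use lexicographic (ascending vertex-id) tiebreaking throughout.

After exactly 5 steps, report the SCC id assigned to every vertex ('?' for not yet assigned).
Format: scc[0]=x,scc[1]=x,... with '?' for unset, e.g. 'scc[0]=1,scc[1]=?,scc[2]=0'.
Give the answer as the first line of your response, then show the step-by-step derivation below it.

scc[0]=0,scc[1]=1,scc[2]=1,scc[3]=1,scc[4]=1

step 1: low=(low[0]=0,low[1]=?,low[2]=?,low[3]=?,low[4]=?); scc=(scc[0]=0,scc[1]=?,scc[2]=?,scc[3]=?,scc[4]=?)
step 2: low=(low[0]=0,low[1]=1,low[2]=3,low[3]=1,low[4]=2); scc=(scc[0]=0,scc[1]=?,scc[2]=?,scc[3]=?,scc[4]=?)
step 3: low=(low[0]=0,low[1]=1,low[2]=2,low[3]=1,low[4]=2); scc=(scc[0]=0,scc[1]=?,scc[2]=?,scc[3]=?,scc[4]=?)
step 4: low=(low[0]=0,low[1]=1,low[2]=2,low[3]=1,low[4]=2); scc=(scc[0]=0,scc[1]=?,scc[2]=?,scc[3]=?,scc[4]=?)
step 5: low=(low[0]=0,low[1]=1,low[2]=2,low[3]=1,low[4]=2); scc=(scc[0]=0,scc[1]=1,scc[2]=1,scc[3]=1,scc[4]=1)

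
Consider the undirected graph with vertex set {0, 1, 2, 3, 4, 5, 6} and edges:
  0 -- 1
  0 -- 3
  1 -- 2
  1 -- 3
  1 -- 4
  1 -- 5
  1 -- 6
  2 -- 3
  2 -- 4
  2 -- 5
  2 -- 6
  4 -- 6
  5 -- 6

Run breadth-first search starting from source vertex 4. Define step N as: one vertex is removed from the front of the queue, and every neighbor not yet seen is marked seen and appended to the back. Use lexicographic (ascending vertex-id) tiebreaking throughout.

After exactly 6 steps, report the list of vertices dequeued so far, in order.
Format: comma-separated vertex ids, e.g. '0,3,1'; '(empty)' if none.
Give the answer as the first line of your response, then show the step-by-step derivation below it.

4,1,2,6,0,3

step 1: dequeue 4; queue=[1,2,6]; order=4
step 2: dequeue 1; queue=[2,6,0,3,5]; order=4,1
step 3: dequeue 2; queue=[6,0,3,5]; order=4,1,2
step 4: dequeue 6; queue=[0,3,5]; order=4,1,2,6
step 5: dequeue 0; queue=[3,5]; order=4,1,2,6,0
step 6: dequeue 3; queue=[5]; order=4,1,2,6,0,3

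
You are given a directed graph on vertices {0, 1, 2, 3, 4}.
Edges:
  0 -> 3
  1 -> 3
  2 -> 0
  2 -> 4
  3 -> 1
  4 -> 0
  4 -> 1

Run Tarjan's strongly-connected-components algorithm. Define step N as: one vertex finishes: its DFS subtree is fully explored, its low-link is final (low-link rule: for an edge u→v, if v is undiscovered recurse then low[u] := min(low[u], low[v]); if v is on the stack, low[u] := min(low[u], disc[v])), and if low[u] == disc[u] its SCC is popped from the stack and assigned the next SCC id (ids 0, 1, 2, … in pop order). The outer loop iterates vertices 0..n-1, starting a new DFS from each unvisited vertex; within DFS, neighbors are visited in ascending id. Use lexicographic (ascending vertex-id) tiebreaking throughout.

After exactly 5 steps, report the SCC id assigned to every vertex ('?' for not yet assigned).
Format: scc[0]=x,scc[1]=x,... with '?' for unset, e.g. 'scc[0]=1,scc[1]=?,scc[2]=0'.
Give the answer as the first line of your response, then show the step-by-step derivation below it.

scc[0]=1,scc[1]=0,scc[2]=3,scc[3]=0,scc[4]=2

step 1: low=(low[0]=0,low[1]=1,low[2]=?,low[3]=1,low[4]=?); scc=(scc[0]=?,scc[1]=?,scc[2]=?,scc[3]=?,scc[4]=?)
step 2: low=(low[0]=0,low[1]=1,low[2]=?,low[3]=1,low[4]=?); scc=(scc[0]=?,scc[1]=0,scc[2]=?,scc[3]=0,scc[4]=?)
step 3: low=(low[0]=0,low[1]=1,low[2]=?,low[3]=1,low[4]=?); scc=(scc[0]=1,scc[1]=0,scc[2]=?,scc[3]=0,scc[4]=?)
step 4: low=(low[0]=0,low[1]=1,low[2]=3,low[3]=1,low[4]=4); scc=(scc[0]=1,scc[1]=0,scc[2]=?,scc[3]=0,scc[4]=2)
step 5: low=(low[0]=0,low[1]=1,low[2]=3,low[3]=1,low[4]=4); scc=(scc[0]=1,scc[1]=0,scc[2]=3,scc[3]=0,scc[4]=2)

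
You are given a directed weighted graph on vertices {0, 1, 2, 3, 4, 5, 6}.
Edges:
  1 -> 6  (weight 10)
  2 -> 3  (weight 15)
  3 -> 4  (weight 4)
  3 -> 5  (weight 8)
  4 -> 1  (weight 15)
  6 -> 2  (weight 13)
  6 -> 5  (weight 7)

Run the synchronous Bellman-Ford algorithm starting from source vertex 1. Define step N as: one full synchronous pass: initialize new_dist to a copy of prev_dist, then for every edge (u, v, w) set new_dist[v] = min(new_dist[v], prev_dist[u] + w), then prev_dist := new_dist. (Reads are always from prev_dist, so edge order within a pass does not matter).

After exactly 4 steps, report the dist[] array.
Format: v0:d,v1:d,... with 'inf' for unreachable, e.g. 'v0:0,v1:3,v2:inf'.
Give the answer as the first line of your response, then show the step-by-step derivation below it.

v0:inf,v1:0,v2:23,v3:38,v4:42,v5:17,v6:10

step 1: dist = v0:inf,v1:0,v2:inf,v3:inf,v4:inf,v5:inf,v6:10
step 2: dist = v0:inf,v1:0,v2:23,v3:inf,v4:inf,v5:17,v6:10
step 3: dist = v0:inf,v1:0,v2:23,v3:38,v4:inf,v5:17,v6:10
step 4: dist = v0:inf,v1:0,v2:23,v3:38,v4:42,v5:17,v6:10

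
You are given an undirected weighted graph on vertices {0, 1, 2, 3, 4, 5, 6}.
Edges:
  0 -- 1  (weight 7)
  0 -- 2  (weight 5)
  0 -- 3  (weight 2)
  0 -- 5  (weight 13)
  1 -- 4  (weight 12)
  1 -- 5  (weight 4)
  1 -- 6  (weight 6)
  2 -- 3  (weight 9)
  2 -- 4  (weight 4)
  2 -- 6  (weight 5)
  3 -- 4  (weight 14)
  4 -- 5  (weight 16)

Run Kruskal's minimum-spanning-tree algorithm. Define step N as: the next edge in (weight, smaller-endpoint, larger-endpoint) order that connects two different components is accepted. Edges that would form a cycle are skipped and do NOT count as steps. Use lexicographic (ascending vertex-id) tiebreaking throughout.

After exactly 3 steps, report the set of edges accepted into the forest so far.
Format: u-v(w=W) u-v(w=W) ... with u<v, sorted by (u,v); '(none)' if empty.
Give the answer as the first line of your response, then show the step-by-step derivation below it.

0-3(w=2) 1-5(w=4) 2-4(w=4)

step 1: add edge 0-3 (w=2); MST = {0-3(w=2)}
step 2: add edge 1-5 (w=4); MST = {0-3(w=2) 1-5(w=4)}
step 3: add edge 2-4 (w=4); MST = {0-3(w=2) 1-5(w=4) 2-4(w=4)}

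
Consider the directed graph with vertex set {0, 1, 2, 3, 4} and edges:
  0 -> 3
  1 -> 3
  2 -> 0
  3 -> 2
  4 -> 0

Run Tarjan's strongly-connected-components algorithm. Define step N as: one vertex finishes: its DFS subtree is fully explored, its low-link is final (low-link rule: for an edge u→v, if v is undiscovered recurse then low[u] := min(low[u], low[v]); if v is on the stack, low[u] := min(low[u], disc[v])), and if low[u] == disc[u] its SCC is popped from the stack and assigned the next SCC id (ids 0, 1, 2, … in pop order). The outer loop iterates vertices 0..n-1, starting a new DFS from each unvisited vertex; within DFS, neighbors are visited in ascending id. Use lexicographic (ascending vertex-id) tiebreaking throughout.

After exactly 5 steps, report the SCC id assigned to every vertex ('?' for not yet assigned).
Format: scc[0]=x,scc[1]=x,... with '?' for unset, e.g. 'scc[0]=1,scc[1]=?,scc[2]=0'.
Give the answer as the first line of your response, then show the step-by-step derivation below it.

scc[0]=0,scc[1]=1,scc[2]=0,scc[3]=0,scc[4]=2

step 1: low=(low[0]=0,low[1]=?,low[2]=0,low[3]=1,low[4]=?); scc=(scc[0]=?,scc[1]=?,scc[2]=?,scc[3]=?,scc[4]=?)
step 2: low=(low[0]=0,low[1]=?,low[2]=0,low[3]=0,low[4]=?); scc=(scc[0]=?,scc[1]=?,scc[2]=?,scc[3]=?,scc[4]=?)
step 3: low=(low[0]=0,low[1]=?,low[2]=0,low[3]=0,low[4]=?); scc=(scc[0]=0,scc[1]=?,scc[2]=0,scc[3]=0,scc[4]=?)
step 4: low=(low[0]=0,low[1]=3,low[2]=0,low[3]=0,low[4]=?); scc=(scc[0]=0,scc[1]=1,scc[2]=0,scc[3]=0,scc[4]=?)
step 5: low=(low[0]=0,low[1]=3,low[2]=0,low[3]=0,low[4]=4); scc=(scc[0]=0,scc[1]=1,scc[2]=0,scc[3]=0,scc[4]=2)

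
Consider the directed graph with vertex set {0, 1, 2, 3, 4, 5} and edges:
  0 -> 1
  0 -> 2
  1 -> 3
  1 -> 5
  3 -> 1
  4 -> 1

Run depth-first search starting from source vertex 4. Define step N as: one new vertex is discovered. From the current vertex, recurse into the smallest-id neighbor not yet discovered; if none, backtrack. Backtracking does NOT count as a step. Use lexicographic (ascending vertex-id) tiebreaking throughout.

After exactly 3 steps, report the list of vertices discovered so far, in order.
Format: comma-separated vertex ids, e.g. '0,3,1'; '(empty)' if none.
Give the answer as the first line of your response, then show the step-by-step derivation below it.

4,1,3

step 1: discover 4; path=4; order=4
step 2: discover 1; path=4>1; order=4,1
step 3: discover 3; path=4>1>3; order=4,1,3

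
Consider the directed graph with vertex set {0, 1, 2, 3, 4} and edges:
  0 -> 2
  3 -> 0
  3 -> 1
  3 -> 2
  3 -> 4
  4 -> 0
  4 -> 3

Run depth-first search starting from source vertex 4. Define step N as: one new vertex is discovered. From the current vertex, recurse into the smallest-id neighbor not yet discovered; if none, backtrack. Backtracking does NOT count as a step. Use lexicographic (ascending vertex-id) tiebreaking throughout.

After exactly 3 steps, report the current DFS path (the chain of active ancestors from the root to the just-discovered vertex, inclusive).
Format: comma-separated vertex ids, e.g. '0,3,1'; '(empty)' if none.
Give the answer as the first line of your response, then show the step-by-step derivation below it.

4,0,2

step 1: discover 4; path=4; order=4
step 2: discover 0; path=4>0; order=4,0
step 3: discover 2; path=4>0>2; order=4,0,2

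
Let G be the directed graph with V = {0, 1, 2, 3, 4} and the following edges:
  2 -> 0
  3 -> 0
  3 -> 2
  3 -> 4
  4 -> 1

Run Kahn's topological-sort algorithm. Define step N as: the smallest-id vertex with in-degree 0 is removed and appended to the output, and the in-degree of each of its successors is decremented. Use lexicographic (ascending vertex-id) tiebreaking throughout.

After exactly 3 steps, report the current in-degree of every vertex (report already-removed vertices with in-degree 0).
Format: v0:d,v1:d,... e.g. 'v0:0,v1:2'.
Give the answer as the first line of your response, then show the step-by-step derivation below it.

v0:0,v1:1,v2:0,v3:0,v4:0

step 1: output 3; order=[3]; indeg=(1,1,0,0,0)
step 2: output 2; order=[3,2]; indeg=(0,1,0,0,0)
step 3: output 0; order=[3,2,0]; indeg=(0,1,0,0,0)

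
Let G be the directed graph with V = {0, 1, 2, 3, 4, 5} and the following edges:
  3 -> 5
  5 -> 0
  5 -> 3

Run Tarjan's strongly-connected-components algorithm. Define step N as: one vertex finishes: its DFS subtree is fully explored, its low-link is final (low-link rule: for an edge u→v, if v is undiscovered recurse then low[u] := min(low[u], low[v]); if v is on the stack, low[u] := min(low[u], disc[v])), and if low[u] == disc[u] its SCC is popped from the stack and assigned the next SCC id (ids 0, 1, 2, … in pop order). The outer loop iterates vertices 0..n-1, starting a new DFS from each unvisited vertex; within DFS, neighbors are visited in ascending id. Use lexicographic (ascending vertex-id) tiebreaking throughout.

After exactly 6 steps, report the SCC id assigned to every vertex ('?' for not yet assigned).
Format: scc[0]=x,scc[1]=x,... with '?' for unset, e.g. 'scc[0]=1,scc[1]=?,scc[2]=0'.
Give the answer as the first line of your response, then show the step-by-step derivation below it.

scc[0]=0,scc[1]=1,scc[2]=2,scc[3]=3,scc[4]=4,scc[5]=3

step 1: low=(low[0]=0,low[1]=?,low[2]=?,low[3]=?,low[4]=?,low[5]=?); scc=(scc[0]=0,scc[1]=?,scc[2]=?,scc[3]=?,scc[4]=?,scc[5]=?)
step 2: low=(low[0]=0,low[1]=1,low[2]=?,low[3]=?,low[4]=?,low[5]=?); scc=(scc[0]=0,scc[1]=1,scc[2]=?,scc[3]=?,scc[4]=?,scc[5]=?)
step 3: low=(low[0]=0,low[1]=1,low[2]=2,low[3]=?,low[4]=?,low[5]=?); scc=(scc[0]=0,scc[1]=1,scc[2]=2,scc[3]=?,scc[4]=?,scc[5]=?)
step 4: low=(low[0]=0,low[1]=1,low[2]=2,low[3]=3,low[4]=?,low[5]=3); scc=(scc[0]=0,scc[1]=1,scc[2]=2,scc[3]=?,scc[4]=?,scc[5]=?)
step 5: low=(low[0]=0,low[1]=1,low[2]=2,low[3]=3,low[4]=?,low[5]=3); scc=(scc[0]=0,scc[1]=1,scc[2]=2,scc[3]=3,scc[4]=?,scc[5]=3)
step 6: low=(low[0]=0,low[1]=1,low[2]=2,low[3]=3,low[4]=5,low[5]=3); scc=(scc[0]=0,scc[1]=1,scc[2]=2,scc[3]=3,scc[4]=4,scc[5]=3)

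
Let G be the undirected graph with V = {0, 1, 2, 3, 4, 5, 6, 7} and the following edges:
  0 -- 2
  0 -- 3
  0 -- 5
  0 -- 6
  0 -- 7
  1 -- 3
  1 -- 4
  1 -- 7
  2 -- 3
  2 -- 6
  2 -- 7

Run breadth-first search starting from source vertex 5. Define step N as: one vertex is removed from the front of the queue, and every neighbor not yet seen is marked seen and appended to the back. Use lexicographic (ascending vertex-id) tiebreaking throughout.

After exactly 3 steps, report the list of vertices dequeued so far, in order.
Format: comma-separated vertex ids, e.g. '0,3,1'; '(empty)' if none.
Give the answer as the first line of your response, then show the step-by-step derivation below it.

5,0,2

step 1: dequeue 5; queue=[0]; order=5
step 2: dequeue 0; queue=[2,3,6,7]; order=5,0
step 3: dequeue 2; queue=[3,6,7]; order=5,0,2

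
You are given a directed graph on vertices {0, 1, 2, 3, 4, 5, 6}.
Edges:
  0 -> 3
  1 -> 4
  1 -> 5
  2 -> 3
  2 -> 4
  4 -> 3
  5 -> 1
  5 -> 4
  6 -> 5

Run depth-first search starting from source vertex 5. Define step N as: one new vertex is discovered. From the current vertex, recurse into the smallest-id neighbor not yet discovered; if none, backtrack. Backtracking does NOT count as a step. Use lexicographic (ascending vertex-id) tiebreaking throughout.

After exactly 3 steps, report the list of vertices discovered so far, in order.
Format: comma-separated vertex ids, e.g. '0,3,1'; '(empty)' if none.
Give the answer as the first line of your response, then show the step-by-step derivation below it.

5,1,4

step 1: discover 5; path=5; order=5
step 2: discover 1; path=5>1; order=5,1
step 3: discover 4; path=5>1>4; order=5,1,4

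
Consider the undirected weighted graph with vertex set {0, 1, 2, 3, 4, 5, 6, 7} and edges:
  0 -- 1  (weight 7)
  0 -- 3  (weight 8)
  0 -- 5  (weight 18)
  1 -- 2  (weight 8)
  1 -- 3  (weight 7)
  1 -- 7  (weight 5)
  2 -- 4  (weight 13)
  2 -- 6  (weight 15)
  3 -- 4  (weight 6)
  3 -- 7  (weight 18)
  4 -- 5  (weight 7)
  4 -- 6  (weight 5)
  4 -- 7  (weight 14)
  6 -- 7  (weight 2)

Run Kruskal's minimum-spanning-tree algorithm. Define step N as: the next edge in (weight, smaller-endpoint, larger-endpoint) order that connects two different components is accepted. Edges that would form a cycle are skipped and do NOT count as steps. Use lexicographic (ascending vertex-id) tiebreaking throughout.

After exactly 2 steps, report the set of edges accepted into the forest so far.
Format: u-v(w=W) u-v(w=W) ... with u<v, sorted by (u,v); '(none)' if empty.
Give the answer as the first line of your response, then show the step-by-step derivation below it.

1-7(w=5) 6-7(w=2)

step 1: add edge 6-7 (w=2); MST = {6-7(w=2)}
step 2: add edge 1-7 (w=5); MST = {1-7(w=5) 6-7(w=2)}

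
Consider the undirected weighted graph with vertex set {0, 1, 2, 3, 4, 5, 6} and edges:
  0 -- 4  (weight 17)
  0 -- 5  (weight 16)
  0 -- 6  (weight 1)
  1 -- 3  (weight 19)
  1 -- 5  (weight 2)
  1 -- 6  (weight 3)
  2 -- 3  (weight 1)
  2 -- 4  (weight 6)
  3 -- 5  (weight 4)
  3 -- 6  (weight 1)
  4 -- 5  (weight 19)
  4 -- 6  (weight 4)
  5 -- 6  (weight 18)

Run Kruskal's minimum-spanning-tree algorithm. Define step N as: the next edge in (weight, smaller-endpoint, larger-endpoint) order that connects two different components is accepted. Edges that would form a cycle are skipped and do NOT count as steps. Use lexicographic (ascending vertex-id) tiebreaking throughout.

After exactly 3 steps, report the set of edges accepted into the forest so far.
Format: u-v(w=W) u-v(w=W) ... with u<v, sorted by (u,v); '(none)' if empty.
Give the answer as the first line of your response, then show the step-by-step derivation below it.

0-6(w=1) 2-3(w=1) 3-6(w=1)

step 1: add edge 0-6 (w=1); MST = {0-6(w=1)}
step 2: add edge 2-3 (w=1); MST = {0-6(w=1) 2-3(w=1)}
step 3: add edge 3-6 (w=1); MST = {0-6(w=1) 2-3(w=1) 3-6(w=1)}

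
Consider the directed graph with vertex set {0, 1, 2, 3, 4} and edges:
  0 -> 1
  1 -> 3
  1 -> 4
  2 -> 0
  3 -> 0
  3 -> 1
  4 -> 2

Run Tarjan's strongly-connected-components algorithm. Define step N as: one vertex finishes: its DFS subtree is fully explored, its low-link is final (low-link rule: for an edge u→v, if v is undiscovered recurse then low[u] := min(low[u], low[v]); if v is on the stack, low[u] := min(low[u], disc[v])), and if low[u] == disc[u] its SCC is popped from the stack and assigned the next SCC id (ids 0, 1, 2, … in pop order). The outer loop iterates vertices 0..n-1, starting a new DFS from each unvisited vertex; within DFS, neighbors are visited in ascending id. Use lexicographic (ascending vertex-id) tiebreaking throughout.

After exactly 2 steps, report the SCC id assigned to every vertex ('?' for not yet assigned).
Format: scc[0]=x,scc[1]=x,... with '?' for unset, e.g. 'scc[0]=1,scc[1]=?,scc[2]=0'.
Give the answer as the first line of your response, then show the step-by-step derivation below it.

scc[0]=?,scc[1]=?,scc[2]=?,scc[3]=?,scc[4]=?

step 1: low=(low[0]=0,low[1]=1,low[2]=?,low[3]=0,low[4]=?); scc=(scc[0]=?,scc[1]=?,scc[2]=?,scc[3]=?,scc[4]=?)
step 2: low=(low[0]=0,low[1]=0,low[2]=0,low[3]=0,low[4]=3); scc=(scc[0]=?,scc[1]=?,scc[2]=?,scc[3]=?,scc[4]=?)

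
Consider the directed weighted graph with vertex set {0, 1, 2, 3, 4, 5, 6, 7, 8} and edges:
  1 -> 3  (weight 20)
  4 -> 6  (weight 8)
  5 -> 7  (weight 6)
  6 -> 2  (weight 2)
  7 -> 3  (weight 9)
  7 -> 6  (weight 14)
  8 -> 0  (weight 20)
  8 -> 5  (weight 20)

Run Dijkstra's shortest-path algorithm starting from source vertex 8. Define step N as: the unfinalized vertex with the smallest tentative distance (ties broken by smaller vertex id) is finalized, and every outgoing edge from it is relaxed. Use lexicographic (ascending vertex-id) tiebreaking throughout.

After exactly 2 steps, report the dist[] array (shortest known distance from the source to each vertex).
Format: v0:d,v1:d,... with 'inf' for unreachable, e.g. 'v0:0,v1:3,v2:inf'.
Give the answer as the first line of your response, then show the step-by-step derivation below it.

v0:20,v1:inf,v2:inf,v3:inf,v4:inf,v5:20,v6:inf,v7:inf,v8:0

step 1: dist = v0:20,v1:inf,v2:inf,v3:inf,v4:inf,v5:20,v6:inf,v7:inf,v8:0
step 2: dist = v0:20,v1:inf,v2:inf,v3:inf,v4:inf,v5:20,v6:inf,v7:inf,v8:0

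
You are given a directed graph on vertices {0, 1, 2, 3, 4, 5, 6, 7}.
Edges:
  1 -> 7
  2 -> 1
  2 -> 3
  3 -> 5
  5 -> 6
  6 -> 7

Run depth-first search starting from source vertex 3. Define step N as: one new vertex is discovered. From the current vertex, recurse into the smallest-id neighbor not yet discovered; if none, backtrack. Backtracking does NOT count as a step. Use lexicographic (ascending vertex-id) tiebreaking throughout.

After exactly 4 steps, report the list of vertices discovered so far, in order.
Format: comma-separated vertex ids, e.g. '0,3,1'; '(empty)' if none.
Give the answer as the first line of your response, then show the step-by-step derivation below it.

3,5,6,7

step 1: discover 3; path=3; order=3
step 2: discover 5; path=3>5; order=3,5
step 3: discover 6; path=3>5>6; order=3,5,6
step 4: discover 7; path=3>5>6>7; order=3,5,6,7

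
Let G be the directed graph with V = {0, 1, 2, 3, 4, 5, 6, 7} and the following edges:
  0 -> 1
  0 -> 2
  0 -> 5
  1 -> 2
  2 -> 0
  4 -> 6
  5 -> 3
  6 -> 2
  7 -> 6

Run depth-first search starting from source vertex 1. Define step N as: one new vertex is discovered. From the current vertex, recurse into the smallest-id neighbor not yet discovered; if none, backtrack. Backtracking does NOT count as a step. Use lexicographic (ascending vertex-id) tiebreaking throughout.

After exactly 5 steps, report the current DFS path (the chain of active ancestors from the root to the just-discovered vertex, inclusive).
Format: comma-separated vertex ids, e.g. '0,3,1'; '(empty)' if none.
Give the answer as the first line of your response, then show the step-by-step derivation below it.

1,2,0,5,3

step 1: discover 1; path=1; order=1
step 2: discover 2; path=1>2; order=1,2
step 3: discover 0; path=1>2>0; order=1,2,0
step 4: discover 5; path=1>2>0>5; order=1,2,0,5
step 5: discover 3; path=1>2>0>5>3; order=1,2,0,5,3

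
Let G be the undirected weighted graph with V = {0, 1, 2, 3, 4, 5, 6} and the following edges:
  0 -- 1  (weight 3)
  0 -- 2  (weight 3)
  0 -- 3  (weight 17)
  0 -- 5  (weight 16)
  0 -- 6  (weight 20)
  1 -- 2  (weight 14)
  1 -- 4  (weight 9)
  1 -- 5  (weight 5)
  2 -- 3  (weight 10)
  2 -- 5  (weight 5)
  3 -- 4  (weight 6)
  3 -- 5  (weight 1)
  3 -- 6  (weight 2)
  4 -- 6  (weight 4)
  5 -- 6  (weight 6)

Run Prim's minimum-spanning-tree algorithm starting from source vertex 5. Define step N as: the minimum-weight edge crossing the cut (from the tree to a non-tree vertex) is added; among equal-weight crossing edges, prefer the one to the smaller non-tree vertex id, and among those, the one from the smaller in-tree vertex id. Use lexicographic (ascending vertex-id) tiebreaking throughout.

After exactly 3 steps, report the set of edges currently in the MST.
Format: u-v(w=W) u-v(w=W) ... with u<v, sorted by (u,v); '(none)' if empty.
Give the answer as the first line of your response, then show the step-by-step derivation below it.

3-5(w=1) 3-6(w=2) 4-6(w=4)

step 1: add edge 3-5 (w=1); MST = {3-5(w=1)}
step 2: add edge 3-6 (w=2); MST = {3-5(w=1) 3-6(w=2)}
step 3: add edge 4-6 (w=4); MST = {3-5(w=1) 3-6(w=2) 4-6(w=4)}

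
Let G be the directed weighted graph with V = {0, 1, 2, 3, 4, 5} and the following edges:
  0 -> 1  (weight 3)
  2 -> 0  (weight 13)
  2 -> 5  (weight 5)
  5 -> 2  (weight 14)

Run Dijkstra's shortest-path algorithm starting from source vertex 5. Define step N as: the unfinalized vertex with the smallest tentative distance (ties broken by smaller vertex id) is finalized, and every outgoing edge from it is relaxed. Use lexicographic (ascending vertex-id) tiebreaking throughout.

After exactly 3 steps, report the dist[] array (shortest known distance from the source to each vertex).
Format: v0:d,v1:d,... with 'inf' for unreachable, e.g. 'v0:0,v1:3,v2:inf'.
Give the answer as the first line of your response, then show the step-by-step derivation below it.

v0:27,v1:30,v2:14,v3:inf,v4:inf,v5:0

step 1: dist = v0:inf,v1:inf,v2:14,v3:inf,v4:inf,v5:0
step 2: dist = v0:27,v1:inf,v2:14,v3:inf,v4:inf,v5:0
step 3: dist = v0:27,v1:30,v2:14,v3:inf,v4:inf,v5:0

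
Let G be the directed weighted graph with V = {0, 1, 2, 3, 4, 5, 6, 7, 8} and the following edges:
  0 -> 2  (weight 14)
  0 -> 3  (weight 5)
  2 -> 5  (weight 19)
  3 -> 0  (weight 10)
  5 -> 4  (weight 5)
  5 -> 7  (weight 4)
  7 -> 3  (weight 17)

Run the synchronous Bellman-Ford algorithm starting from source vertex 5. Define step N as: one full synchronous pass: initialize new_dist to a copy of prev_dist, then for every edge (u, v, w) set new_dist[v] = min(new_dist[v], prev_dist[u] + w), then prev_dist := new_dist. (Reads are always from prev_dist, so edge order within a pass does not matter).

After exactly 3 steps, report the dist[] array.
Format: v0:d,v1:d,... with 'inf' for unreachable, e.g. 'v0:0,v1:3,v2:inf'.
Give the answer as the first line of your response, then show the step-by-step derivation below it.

v0:31,v1:inf,v2:inf,v3:21,v4:5,v5:0,v6:inf,v7:4,v8:inf

step 1: dist = v0:inf,v1:inf,v2:inf,v3:inf,v4:5,v5:0,v6:inf,v7:4,v8:inf
step 2: dist = v0:inf,v1:inf,v2:inf,v3:21,v4:5,v5:0,v6:inf,v7:4,v8:inf
step 3: dist = v0:31,v1:inf,v2:inf,v3:21,v4:5,v5:0,v6:inf,v7:4,v8:inf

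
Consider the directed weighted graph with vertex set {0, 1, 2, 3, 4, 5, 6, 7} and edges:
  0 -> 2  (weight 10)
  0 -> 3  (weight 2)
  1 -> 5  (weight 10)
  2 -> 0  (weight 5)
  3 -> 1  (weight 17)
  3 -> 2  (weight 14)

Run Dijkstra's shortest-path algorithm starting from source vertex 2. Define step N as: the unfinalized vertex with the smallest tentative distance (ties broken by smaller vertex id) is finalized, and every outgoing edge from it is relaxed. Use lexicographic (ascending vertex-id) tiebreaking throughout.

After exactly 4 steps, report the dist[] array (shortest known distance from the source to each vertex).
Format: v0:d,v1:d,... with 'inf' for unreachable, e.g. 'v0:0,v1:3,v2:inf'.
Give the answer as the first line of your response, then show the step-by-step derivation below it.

v0:5,v1:24,v2:0,v3:7,v4:inf,v5:34,v6:inf,v7:inf

step 1: dist = v0:5,v1:inf,v2:0,v3:inf,v4:inf,v5:inf,v6:inf,v7:inf
step 2: dist = v0:5,v1:inf,v2:0,v3:7,v4:inf,v5:inf,v6:inf,v7:inf
step 3: dist = v0:5,v1:24,v2:0,v3:7,v4:inf,v5:inf,v6:inf,v7:inf
step 4: dist = v0:5,v1:24,v2:0,v3:7,v4:inf,v5:34,v6:inf,v7:inf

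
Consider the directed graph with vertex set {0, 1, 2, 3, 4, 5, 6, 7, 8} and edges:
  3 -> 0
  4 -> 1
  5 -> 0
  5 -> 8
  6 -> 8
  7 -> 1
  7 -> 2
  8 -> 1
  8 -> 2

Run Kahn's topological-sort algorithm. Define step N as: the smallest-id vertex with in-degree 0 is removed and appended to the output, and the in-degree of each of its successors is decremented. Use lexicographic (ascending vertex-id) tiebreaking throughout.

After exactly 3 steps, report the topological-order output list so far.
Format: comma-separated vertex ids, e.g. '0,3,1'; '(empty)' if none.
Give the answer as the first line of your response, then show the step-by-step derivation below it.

3,4,5

step 1: output 3; order=[3]; indeg=(1,3,2,0,0,0,0,0,2)
step 2: output 4; order=[3,4]; indeg=(1,2,2,0,0,0,0,0,2)
step 3: output 5; order=[3,4,5]; indeg=(0,2,2,0,0,0,0,0,1)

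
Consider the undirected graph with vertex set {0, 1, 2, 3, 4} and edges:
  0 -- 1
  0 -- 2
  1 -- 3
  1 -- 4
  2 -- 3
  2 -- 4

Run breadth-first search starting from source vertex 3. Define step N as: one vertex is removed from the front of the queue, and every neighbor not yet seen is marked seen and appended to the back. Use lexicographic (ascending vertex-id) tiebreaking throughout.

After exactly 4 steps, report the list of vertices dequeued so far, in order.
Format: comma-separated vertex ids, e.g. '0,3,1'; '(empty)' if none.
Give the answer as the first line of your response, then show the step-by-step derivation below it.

3,1,2,0

step 1: dequeue 3; queue=[1,2]; order=3
step 2: dequeue 1; queue=[2,0,4]; order=3,1
step 3: dequeue 2; queue=[0,4]; order=3,1,2
step 4: dequeue 0; queue=[4]; order=3,1,2,0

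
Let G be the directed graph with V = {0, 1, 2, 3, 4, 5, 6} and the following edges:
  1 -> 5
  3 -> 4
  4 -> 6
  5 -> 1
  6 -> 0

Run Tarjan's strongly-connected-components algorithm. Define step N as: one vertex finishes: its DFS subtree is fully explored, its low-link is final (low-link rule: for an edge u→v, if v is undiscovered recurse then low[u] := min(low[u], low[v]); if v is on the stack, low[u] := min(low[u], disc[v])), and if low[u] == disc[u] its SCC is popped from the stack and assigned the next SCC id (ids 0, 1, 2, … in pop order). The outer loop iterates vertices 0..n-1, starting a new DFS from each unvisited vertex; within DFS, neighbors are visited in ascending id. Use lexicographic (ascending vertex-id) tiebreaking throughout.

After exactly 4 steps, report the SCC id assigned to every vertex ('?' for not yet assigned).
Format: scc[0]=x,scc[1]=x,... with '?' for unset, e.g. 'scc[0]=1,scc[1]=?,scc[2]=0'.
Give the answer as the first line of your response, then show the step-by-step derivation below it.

scc[0]=0,scc[1]=1,scc[2]=2,scc[3]=?,scc[4]=?,scc[5]=1,scc[6]=?

step 1: low=(low[0]=0,low[1]=?,low[2]=?,low[3]=?,low[4]=?,low[5]=?,low[6]=?); scc=(scc[0]=0,scc[1]=?,scc[2]=?,scc[3]=?,scc[4]=?,scc[5]=?,scc[6]=?)
step 2: low=(low[0]=0,low[1]=1,low[2]=?,low[3]=?,low[4]=?,low[5]=1,low[6]=?); scc=(scc[0]=0,scc[1]=?,scc[2]=?,scc[3]=?,scc[4]=?,scc[5]=?,scc[6]=?)
step 3: low=(low[0]=0,low[1]=1,low[2]=?,low[3]=?,low[4]=?,low[5]=1,low[6]=?); scc=(scc[0]=0,scc[1]=1,scc[2]=?,scc[3]=?,scc[4]=?,scc[5]=1,scc[6]=?)
step 4: low=(low[0]=0,low[1]=1,low[2]=3,low[3]=?,low[4]=?,low[5]=1,low[6]=?); scc=(scc[0]=0,scc[1]=1,scc[2]=2,scc[3]=?,scc[4]=?,scc[5]=1,scc[6]=?)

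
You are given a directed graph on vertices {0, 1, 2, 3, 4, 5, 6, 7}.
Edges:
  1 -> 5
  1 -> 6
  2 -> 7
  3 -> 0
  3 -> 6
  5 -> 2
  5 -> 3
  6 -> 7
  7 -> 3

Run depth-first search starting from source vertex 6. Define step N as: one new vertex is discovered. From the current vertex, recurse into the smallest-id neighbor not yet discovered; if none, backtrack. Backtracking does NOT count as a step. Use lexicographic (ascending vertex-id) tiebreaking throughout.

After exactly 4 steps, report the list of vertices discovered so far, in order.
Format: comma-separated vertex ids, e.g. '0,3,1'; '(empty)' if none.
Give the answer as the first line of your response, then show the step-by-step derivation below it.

6,7,3,0

step 1: discover 6; path=6; order=6
step 2: discover 7; path=6>7; order=6,7
step 3: discover 3; path=6>7>3; order=6,7,3
step 4: discover 0; path=6>7>3>0; order=6,7,3,0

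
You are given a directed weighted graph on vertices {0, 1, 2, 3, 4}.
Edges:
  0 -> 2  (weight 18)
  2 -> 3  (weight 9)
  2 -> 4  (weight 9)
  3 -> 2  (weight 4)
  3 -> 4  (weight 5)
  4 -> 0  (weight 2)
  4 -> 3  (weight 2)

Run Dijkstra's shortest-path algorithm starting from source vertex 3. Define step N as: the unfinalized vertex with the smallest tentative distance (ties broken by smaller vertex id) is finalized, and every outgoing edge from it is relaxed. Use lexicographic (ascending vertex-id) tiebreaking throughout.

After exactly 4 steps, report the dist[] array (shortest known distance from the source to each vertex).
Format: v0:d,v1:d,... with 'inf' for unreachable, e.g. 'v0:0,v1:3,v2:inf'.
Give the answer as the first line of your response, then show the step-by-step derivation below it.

v0:7,v1:inf,v2:4,v3:0,v4:5

step 1: dist = v0:inf,v1:inf,v2:4,v3:0,v4:5
step 2: dist = v0:inf,v1:inf,v2:4,v3:0,v4:5
step 3: dist = v0:7,v1:inf,v2:4,v3:0,v4:5
step 4: dist = v0:7,v1:inf,v2:4,v3:0,v4:5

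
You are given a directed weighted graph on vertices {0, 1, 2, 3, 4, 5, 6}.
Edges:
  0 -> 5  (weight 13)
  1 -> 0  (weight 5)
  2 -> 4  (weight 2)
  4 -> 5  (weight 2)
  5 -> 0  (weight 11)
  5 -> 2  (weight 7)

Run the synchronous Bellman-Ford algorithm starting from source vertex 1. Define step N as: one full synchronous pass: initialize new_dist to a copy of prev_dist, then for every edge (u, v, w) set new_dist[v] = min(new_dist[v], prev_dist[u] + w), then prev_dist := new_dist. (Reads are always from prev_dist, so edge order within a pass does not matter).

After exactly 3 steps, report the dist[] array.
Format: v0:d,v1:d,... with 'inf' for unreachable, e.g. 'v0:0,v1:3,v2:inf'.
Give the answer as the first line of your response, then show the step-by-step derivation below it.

v0:5,v1:0,v2:25,v3:inf,v4:inf,v5:18,v6:inf

step 1: dist = v0:5,v1:0,v2:inf,v3:inf,v4:inf,v5:inf,v6:inf
step 2: dist = v0:5,v1:0,v2:inf,v3:inf,v4:inf,v5:18,v6:inf
step 3: dist = v0:5,v1:0,v2:25,v3:inf,v4:inf,v5:18,v6:inf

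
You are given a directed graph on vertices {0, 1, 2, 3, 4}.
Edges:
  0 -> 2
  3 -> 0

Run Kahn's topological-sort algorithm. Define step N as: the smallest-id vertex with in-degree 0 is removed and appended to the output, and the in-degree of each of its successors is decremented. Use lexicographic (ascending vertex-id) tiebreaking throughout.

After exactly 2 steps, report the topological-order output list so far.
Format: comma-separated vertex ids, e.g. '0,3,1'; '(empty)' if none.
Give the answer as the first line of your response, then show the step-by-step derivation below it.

1,3

step 1: output 1; order=[1]; indeg=(1,0,1,0,0)
step 2: output 3; order=[1,3]; indeg=(0,0,1,0,0)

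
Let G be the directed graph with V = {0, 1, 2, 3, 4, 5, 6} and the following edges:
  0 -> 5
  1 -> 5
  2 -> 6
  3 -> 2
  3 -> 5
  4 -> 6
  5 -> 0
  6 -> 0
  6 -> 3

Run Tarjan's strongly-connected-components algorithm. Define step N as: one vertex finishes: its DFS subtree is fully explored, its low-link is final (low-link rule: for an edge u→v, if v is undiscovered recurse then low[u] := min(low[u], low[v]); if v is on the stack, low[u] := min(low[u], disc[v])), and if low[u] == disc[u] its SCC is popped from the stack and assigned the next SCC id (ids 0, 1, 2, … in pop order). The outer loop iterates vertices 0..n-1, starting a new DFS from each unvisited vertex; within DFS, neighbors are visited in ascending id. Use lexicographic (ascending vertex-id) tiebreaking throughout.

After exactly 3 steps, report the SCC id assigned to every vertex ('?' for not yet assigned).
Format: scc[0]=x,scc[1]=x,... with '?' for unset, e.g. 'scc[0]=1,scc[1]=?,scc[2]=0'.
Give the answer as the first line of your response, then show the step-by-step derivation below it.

scc[0]=0,scc[1]=1,scc[2]=?,scc[3]=?,scc[4]=?,scc[5]=0,scc[6]=?

step 1: low=(low[0]=0,low[1]=?,low[2]=?,low[3]=?,low[4]=?,low[5]=0,low[6]=?); scc=(scc[0]=?,scc[1]=?,scc[2]=?,scc[3]=?,scc[4]=?,scc[5]=?,scc[6]=?)
step 2: low=(low[0]=0,low[1]=?,low[2]=?,low[3]=?,low[4]=?,low[5]=0,low[6]=?); scc=(scc[0]=0,scc[1]=?,scc[2]=?,scc[3]=?,scc[4]=?,scc[5]=0,scc[6]=?)
step 3: low=(low[0]=0,low[1]=2,low[2]=?,low[3]=?,low[4]=?,low[5]=0,low[6]=?); scc=(scc[0]=0,scc[1]=1,scc[2]=?,scc[3]=?,scc[4]=?,scc[5]=0,scc[6]=?)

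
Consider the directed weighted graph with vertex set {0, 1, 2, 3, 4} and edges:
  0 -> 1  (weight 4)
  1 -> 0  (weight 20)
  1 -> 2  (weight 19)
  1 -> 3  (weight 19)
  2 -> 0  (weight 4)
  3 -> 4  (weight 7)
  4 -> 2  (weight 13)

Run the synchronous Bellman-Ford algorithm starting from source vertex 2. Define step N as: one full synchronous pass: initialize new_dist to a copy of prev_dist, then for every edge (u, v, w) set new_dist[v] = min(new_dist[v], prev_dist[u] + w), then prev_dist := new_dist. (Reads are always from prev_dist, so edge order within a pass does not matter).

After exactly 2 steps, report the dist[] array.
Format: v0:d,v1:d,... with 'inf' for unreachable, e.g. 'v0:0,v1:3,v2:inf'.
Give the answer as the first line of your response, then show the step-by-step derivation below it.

v0:4,v1:8,v2:0,v3:inf,v4:inf

step 1: dist = v0:4,v1:inf,v2:0,v3:inf,v4:inf
step 2: dist = v0:4,v1:8,v2:0,v3:inf,v4:inf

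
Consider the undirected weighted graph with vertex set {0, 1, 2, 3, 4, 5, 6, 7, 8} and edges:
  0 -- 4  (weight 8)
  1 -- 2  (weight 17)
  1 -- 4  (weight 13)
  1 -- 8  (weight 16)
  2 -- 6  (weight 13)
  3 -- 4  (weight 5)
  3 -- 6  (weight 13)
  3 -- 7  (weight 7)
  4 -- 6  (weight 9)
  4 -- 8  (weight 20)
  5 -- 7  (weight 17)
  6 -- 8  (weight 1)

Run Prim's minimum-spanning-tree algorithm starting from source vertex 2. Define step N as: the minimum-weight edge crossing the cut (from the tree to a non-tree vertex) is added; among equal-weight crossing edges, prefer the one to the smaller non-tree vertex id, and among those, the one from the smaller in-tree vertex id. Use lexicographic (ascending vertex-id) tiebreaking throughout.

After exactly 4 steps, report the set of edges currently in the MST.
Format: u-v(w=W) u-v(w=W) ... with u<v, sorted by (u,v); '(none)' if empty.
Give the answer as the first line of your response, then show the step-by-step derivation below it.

2-6(w=13) 3-4(w=5) 4-6(w=9) 6-8(w=1)

step 1: add edge 2-6 (w=13); MST = {2-6(w=13)}
step 2: add edge 6-8 (w=1); MST = {2-6(w=13) 6-8(w=1)}
step 3: add edge 4-6 (w=9); MST = {2-6(w=13) 4-6(w=9) 6-8(w=1)}
step 4: add edge 3-4 (w=5); MST = {2-6(w=13) 3-4(w=5) 4-6(w=9) 6-8(w=1)}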